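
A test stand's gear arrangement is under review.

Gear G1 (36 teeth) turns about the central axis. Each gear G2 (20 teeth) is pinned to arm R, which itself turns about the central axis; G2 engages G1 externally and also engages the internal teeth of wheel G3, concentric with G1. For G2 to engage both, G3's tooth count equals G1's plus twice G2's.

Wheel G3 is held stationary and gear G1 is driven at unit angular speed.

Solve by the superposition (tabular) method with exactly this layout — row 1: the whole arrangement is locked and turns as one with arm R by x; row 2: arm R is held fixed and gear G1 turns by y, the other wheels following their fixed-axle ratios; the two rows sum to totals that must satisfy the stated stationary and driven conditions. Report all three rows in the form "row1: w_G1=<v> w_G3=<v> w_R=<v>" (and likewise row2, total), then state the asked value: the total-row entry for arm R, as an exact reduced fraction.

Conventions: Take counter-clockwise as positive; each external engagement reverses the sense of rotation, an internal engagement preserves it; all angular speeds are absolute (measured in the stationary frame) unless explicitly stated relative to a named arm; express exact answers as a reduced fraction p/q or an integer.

row1: w_G1=9/28 w_G3=9/28 w_R=9/28
row2: w_G1=19/28 w_G3=-9/28 w_R=0
total: w_G1=1 w_G3=0 w_R=9/28
asked value: 9/28

planetary set (36T centre, 20T on arm, 76T internal) — Willis relation
row 1 — lock + rotate with arm: ω_sun = ω_ring = ω_arm = x
row 2 — arm fixed, fixed-axis ratios: sun y, ring −(36/76)·y, arm 0
boundary: total ω_ring = x − (36/76)·y = 0 and total ω_sun = x + y = 1  ⇒  y = 19/28, x = 9/28
row 2 ring = −(36/76)·19/28 = -9/28
totals (row 1 + row 2): sun 9/28 + 19/28 = 1, ring 9/28 + (-9/28) = 0, arm 9/28 + 0 = 9/28
asked cell (total, arm) = 9/28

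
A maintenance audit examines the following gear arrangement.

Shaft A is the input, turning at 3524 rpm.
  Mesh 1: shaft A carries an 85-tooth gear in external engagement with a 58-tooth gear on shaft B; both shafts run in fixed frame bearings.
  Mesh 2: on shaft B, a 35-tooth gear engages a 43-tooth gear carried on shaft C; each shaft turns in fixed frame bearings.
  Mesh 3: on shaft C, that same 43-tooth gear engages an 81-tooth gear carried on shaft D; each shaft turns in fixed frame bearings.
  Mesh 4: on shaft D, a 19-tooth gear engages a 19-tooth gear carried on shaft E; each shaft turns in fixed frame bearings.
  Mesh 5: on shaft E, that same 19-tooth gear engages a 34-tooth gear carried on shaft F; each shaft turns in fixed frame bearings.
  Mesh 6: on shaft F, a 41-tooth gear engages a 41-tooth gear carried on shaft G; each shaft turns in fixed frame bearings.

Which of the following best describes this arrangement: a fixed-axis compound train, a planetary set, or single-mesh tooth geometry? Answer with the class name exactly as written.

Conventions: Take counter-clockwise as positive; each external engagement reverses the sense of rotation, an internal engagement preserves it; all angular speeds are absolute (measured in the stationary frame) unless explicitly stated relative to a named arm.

recognized (7 fixed axles, 6 meshes): fixed-axis compound train
classification: fixed-axis compound train

fixed-axis compound train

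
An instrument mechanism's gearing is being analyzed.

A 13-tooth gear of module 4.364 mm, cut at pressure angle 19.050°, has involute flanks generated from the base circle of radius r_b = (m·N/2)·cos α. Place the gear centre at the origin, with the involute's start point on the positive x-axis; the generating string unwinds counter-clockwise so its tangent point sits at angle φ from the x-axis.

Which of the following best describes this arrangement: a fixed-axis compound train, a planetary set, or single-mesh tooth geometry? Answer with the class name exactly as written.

recognized (one wheel, involute flank): single-mesh tooth geometry, m = 4.364, N = 13
classification: single-mesh tooth geometry

single-mesh tooth geometry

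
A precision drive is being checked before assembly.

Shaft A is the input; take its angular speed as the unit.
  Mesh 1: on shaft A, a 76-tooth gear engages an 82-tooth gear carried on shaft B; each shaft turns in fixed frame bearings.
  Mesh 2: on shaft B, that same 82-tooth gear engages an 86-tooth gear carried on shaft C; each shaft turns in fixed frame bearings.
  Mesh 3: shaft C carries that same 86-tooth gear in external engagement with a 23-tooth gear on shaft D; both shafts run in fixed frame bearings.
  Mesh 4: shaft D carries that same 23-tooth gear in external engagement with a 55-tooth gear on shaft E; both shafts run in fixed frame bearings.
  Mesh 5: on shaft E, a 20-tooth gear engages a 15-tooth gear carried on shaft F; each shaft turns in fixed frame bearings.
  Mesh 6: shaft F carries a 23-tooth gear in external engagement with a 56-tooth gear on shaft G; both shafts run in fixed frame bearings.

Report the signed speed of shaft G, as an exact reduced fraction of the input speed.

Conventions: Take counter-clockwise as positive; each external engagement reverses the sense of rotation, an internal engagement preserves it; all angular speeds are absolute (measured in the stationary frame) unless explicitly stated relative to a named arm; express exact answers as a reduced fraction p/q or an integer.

874/1155

6-mesh fixed-axis compound train (all bearings frame-fixed)
mesh 1 [76T→82T]: |ω|/ω_in = 1×76/82 = 38/41, sense flips to −
mesh 2 [82T→86T]: |ω|/ω_in = (38/41)×82/86 = 38/43, sense flips to +
mesh 3 [86T→23T]: |ω|/ω_in = (38/43)×86/23 = 76/23, sense flips to −
mesh 4 [23T→55T]: |ω|/ω_in = (76/23)×23/55 = 76/55, sense flips to +
mesh 5 [20T→15T]: |ω|/ω_in = (76/55)×20/15 = 304/165, sense flips to −
mesh 6 [23T→56T]: |ω|/ω_in = (304/165)×23/56 = 874/1155, sense flips to +
signed output speed (× input speed) = 874/1155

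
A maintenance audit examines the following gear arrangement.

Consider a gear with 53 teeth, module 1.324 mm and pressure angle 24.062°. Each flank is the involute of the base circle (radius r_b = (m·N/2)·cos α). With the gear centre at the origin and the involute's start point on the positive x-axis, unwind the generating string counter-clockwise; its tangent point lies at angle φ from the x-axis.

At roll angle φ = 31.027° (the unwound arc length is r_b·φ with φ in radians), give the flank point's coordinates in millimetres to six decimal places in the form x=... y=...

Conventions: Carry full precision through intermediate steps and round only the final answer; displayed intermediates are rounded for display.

single-mesh involute tooth geometry (53T wheel at module 1.324)
pitch radius r_p = m·N/2 = 1.324·53/2 = 35.086000
base radius r_b = r_p·cos α = 35.086000·cos 24.062° = 32.037195
roll angle φ = 31.027° = 0.54152331 rad
x = r_b·(cos φ + φ·sin φ) = 36.395801
y = r_b·(sin φ − φ·cos φ) = 1.646627

x=36.395801 y=1.646627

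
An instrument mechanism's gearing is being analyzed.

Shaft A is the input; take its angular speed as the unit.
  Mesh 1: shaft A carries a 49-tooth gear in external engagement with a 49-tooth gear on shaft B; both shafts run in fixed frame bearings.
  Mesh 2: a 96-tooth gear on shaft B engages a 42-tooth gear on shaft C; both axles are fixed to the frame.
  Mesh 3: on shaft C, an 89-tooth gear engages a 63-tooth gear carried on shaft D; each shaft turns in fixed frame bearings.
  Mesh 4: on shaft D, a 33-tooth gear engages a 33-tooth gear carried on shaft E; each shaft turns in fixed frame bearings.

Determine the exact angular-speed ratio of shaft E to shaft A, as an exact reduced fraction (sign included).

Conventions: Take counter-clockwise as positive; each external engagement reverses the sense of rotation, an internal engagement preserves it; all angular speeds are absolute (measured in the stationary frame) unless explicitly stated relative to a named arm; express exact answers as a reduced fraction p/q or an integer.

class = fixed-axis compound train [4 meshes; 4 ratios multiply, 4 sense flips]
mesh 1 [49T→49T]: running ratio 1, sense −
mesh 2 [96T→42T]: running ratio 16/7, sense +
mesh 3 [89T→63T]: running ratio 1424/441, sense −
mesh 4 [33T→33T]: running ratio 1424/441, sense +
ω_out/ω_in = 1424/441

1424/441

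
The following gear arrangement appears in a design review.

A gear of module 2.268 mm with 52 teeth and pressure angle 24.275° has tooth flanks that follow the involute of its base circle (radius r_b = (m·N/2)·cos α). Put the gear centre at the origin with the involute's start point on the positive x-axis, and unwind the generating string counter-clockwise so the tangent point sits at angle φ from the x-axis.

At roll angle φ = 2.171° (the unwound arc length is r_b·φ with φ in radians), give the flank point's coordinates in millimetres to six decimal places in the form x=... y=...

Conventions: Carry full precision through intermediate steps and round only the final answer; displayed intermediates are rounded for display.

single-mesh involute tooth geometry (52T wheel at module 2.268)
pitch radius r_p = m·N/2 = 2.268·52/2 = 58.968000
base radius r_b = r_p·cos α = 58.968000·cos 24.275° = 53.754211
roll angle φ = 2.171° = 0.03789110 rad
x = r_b·(cos φ + φ·sin φ) = 53.792786
y = r_b·(sin φ − φ·cos φ) = 0.000975

x=53.792786 y=0.000975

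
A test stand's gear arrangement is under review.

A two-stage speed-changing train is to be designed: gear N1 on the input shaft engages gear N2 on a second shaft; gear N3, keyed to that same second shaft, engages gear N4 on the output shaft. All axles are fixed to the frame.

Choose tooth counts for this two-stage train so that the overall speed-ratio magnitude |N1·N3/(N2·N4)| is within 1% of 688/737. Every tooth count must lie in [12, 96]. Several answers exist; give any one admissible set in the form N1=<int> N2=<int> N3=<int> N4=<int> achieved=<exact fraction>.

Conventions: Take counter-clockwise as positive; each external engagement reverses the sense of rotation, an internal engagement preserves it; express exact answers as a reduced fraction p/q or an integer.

class = fixed-axis compound train [2-stage, 688/737 wanted]
target = 688/737 in lowest terms: an exact hit needs N1·N3 = k·688 and N2·N4 = k·737 for one integer k, every count in [12, 96]; additionally prefer no 1:1 stage (N1 ≠ N2, N3 ≠ N4)
k = 1: no 1:1-free in-range split of k·688 and k·737 into factor pairs; take k = 2
k = 2: N1·N3 = 1376 = 16·86, N2·N4 = 1474 = 22·67
achieved = 16·86/(22·67) = 688/737; |achieved − target| = 0 ≤ 172/18425 ✓

N1=16 N2=22 N3=86 N4=67 achieved=688/737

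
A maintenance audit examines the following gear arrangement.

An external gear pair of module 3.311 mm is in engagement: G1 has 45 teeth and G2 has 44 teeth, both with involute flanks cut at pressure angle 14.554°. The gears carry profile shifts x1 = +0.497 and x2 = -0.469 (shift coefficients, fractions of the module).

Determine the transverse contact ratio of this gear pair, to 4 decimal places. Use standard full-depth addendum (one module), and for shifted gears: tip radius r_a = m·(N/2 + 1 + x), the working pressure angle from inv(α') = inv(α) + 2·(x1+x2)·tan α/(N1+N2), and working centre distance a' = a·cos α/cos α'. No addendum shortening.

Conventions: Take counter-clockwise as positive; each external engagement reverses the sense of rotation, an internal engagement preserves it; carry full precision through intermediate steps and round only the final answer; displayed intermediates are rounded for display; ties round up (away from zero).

2.0219

class = single-mesh tooth geometry [involute pair 45T × 44T, m = 3.311]
base radii: r_b1 = 72.106967, r_b2 = 70.504590
tip radii: r_a1 = 79.454067, r_a2 = 74.600141
inv(α') = inv(14.554°) + 2·(+0.497-0.469)·tan α/(45+44) = 0.00577148  ⇒  α' = 14.69150°
a' = a·cos α / cos α' = 147.3395·cos 14.554°/cos 14.69150° = 147.431781
action lengths: √(r_a1²−r_b1²) = 33.369658, √(r_a2²−r_b2²) = 24.377937
base pitch p_b = π·m·cos α = 10.068032
CR = (33.369658 + 24.377937 − 147.431781·sin 14.69150°)/10.068032 = 2.021921
contact ratio ≈ 2.0219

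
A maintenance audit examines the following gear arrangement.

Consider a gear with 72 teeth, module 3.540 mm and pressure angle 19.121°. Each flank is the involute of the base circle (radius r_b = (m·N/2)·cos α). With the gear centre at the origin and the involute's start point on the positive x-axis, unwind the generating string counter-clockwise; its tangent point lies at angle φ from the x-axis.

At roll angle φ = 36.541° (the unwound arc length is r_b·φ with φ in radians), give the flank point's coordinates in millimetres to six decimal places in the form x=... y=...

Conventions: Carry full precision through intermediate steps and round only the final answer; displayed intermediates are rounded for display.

class = single-mesh tooth geometry [base-circle involute, m = 3.540, 72T]
pitch radius r_p = m·N/2 = 3.540·72/2 = 127.440000
base radius r_b = r_p·cos α = 127.440000·cos 19.121° = 120.408997
roll angle φ = 36.541° = 0.63776076 rad
x = r_b·(cos φ + φ·sin φ) = 142.462194
y = r_b·(sin φ − φ·cos φ) = 9.994078

x=142.462194 y=9.994078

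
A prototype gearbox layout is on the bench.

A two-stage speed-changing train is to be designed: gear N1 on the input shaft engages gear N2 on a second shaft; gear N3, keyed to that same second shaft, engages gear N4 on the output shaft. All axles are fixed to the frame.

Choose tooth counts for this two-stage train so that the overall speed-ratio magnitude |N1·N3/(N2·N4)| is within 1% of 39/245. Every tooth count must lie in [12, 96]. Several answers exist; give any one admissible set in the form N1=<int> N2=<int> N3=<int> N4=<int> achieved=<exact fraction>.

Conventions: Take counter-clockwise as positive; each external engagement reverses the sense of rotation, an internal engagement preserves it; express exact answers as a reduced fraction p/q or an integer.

class = fixed-axis compound train [2-stage, 39/245 wanted]
target = 39/245 in lowest terms: an exact hit needs N1·N3 = k·39 and N2·N4 = k·245 for one integer k, every count in [12, 96]; additionally prefer no 1:1 stage (N1 ≠ N2, N3 ≠ N4)
k = 1…3: no 1:1-free in-range split of k·39 and k·245 into factor pairs; take k = 4
k = 4: N1·N3 = 156 = 12·13, N2·N4 = 980 = 14·70
achieved = 12·13/(14·70) = 39/245; |achieved − target| = 0 ≤ 39/24500 ✓

N1=12 N2=14 N3=13 N4=70 achieved=39/245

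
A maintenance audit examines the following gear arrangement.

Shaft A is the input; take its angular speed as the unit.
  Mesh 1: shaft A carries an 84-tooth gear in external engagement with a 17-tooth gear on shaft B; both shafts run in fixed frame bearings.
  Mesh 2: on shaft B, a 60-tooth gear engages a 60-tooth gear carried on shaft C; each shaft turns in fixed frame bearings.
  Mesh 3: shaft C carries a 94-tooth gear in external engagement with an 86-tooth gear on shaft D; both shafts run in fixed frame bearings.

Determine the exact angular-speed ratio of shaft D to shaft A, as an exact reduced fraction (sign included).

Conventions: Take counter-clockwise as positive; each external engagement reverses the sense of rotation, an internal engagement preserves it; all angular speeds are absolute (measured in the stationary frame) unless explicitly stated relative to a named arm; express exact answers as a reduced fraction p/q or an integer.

class = fixed-axis compound train [3 meshes; 3 ratios multiply, 3 sense flips]
mesh 1 [84T→17T]: running ratio 84/17, sense −
mesh 2 [60T→60T]: running ratio 84/17, sense +
mesh 3 [94T→86T]: running ratio 3948/731, sense −
ω_out/ω_in = -3948/731

-3948/731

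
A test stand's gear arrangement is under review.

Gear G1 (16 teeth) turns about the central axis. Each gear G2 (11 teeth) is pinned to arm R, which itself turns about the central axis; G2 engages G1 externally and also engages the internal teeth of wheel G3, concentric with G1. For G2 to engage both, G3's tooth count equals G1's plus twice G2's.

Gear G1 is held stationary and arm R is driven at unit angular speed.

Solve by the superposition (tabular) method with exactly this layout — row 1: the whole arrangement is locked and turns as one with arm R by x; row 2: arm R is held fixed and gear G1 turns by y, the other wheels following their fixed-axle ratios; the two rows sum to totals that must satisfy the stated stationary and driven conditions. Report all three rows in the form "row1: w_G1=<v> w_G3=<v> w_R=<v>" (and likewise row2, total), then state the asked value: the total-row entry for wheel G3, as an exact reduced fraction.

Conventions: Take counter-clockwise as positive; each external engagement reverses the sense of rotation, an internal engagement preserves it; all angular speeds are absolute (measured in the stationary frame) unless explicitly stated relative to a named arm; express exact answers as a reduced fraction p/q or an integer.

planetary set (16T centre, 11T on arm, 38T internal) — Willis relation
row 1 — lock + rotate with arm: ω_sun = ω_ring = ω_arm = x
row 2 — arm fixed, fixed-axis ratios: sun y, ring −(16/38)·y, arm 0
boundary: total ω_sun = x + y = 0 and total ω_arm = x = 1  ⇒  y = -1, x = 1
row 2 ring = −(16/38)·(-1) = 8/19
totals (row 1 + row 2): sun 1 + (-1) = 0, ring 1 + 8/19 = 27/19, arm 1 + 0 = 1
asked cell (total, ring) = 27/19

row1: w_G1=1 w_G3=1 w_R=1
row2: w_G1=-1 w_G3=8/19 w_R=0
total: w_G1=0 w_G3=27/19 w_R=1
asked value: 27/19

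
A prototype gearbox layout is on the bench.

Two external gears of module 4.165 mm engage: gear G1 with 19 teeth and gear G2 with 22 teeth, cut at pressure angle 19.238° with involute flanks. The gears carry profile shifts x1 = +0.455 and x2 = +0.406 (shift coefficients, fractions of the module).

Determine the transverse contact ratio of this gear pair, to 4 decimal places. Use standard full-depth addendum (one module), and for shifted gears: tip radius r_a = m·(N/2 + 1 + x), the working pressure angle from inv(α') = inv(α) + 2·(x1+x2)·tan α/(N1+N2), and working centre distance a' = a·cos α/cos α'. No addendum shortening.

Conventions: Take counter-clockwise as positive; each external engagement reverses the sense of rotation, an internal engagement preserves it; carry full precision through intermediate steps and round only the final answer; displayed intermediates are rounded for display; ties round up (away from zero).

class = single-mesh tooth geometry [involute pair 19T × 22T, m = 4.165]
base radii: r_b1 = 37.357974, r_b2 = 43.256601
tip radii: r_a1 = 45.627575, r_a2 = 51.670990
inv(α') = inv(19.238°) + 2·(+0.455+0.406)·tan α/(19+22) = 0.02787142  ⇒  α' = 24.43104°
a' = a·cos α / cos α' = 85.3825·cos 19.238°/cos 24.43104° = 88.542713
action lengths: √(r_a1²−r_b1²) = 26.196515, √(r_a2²−r_b2²) = 28.262301
base pitch p_b = π·m·cos α = 12.354056
CR = (26.196515 + 28.262301 − 88.542713·sin 24.43104°)/12.354056 = 1.443878
contact ratio ≈ 1.4439

1.4439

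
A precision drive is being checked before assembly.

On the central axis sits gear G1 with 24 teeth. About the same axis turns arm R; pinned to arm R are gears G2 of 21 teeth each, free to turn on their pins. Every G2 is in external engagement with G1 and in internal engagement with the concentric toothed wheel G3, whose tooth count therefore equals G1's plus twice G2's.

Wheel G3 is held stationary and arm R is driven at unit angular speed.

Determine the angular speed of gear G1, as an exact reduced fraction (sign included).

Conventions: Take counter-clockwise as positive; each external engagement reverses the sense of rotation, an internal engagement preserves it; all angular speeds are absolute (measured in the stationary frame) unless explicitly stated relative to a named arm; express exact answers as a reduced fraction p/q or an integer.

15/4

topology: planetary set — G1 24T / G2 21T / G3 66T, arm = carrier (Willis)
ring teeth: 24 + 2·21 = 66
24(ω_sun−ω_arm) = −66(ω_ring−ω_arm),  ω_ring = 0, ω_arm = 1
ω_sun = 1 − (66/24)(0−1) = 15/4
exact speed ratio = 15/4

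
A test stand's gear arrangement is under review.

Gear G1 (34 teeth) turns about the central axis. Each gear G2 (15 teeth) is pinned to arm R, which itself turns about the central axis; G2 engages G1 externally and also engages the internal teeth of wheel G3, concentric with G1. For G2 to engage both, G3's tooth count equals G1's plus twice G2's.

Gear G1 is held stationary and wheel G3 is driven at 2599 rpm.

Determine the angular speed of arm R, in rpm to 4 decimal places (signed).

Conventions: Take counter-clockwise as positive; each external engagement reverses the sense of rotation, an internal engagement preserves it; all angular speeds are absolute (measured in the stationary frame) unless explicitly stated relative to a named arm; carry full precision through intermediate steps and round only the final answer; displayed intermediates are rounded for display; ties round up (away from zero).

+1697.3061 rpm

topology: planetary set — G1 34T / G2 15T / G3 64T, arm = carrier (Willis)
normalise by the input: solve with ω_ring = 1, then scale by 2599 rpm
ring teeth: 34 + 2·15 = 64
34(ω_sun−ω_arm) = −64(ω_ring−ω_arm),  ω_sun = 0, ω_ring = 1
34(0−ω_arm) = −64(1−ω_arm)  ⇒  98·ω_arm = 64  ⇒  ω_arm = 32/49
scale: ω_arm = 32/49 × 2599 rpm = +1697.3061 rpm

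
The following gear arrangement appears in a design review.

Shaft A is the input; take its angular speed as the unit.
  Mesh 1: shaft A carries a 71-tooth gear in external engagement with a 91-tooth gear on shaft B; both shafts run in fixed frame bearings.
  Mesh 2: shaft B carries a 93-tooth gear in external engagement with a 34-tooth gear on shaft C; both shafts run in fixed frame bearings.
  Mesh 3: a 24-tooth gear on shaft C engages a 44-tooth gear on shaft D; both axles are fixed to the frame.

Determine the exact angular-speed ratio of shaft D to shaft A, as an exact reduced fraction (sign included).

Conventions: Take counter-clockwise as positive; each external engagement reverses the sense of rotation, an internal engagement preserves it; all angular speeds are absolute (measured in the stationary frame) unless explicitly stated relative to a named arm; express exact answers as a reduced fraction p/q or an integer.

class = fixed-axis compound train [3 meshes; 3 ratios multiply, 3 sense flips]
mesh 1 [71T→91T]: running ratio 71/91, sense −
mesh 2 [93T→34T]: running ratio 6603/3094, sense +
mesh 3 [24T→44T]: running ratio 19809/17017, sense −
ω_out/ω_in = -19809/17017

-19809/17017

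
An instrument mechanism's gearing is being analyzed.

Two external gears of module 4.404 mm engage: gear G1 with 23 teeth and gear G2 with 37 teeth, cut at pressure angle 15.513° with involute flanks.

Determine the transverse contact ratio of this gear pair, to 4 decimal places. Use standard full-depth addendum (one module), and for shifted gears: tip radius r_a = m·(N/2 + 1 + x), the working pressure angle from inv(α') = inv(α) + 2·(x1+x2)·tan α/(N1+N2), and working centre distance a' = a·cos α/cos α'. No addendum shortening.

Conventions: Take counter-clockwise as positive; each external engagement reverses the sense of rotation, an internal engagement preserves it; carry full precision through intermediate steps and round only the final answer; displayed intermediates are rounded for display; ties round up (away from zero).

1.8715

recognized (one external pair, fixed centres): single-mesh tooth geometry, m = 4.404, N1 = 23, N2 = 37
base radii: r_b1 = 48.800956, r_b2 = 78.505885
tip radii: r_a1 = 55.050000, r_a2 = 85.878000
no profile shift: α' = α, a' = a
action lengths: √(r_a1²−r_b1²) = 25.474874, √(r_a2²−r_b2²) = 34.811734
base pitch p_b = π·m·cos α = 13.331541
CR = (25.474874 + 34.811734 − 132.120000·sin 15.51300°)/13.331541 = 1.871516
contact ratio ≈ 1.8715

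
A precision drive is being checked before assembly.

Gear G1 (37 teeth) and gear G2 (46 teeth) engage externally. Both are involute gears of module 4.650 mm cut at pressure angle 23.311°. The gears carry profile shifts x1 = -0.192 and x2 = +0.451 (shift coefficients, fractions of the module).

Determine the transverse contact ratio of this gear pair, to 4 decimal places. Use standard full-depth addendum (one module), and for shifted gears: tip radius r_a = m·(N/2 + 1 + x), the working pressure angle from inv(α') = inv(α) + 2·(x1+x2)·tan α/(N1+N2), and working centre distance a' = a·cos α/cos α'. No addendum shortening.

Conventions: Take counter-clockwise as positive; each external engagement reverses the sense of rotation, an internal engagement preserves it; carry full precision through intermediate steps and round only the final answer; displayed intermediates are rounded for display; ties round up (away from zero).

class = single-mesh tooth geometry [involute pair 37T × 46T, m = 4.650]
base radii: r_b1 = 79.002816, r_b2 = 98.219717
tip radii: r_a1 = 89.782200, r_a2 = 113.697150
inv(α') = inv(23.311°) + 2·(-0.192+0.451)·tan α/(37+46) = 0.02673116  ⇒  α' = 24.10970°
a' = a·cos α / cos α' = 192.9750·cos 23.311°/cos 24.10970° = 194.160079
action lengths: √(r_a1²−r_b1²) = 42.654408, √(r_a2²−r_b2²) = 57.270665
base pitch p_b = π·m·cos α = 13.415928
CR = (42.654408 + 57.270665 − 194.160079·sin 24.10970°)/13.415928 = 1.536502
contact ratio ≈ 1.5365

1.5365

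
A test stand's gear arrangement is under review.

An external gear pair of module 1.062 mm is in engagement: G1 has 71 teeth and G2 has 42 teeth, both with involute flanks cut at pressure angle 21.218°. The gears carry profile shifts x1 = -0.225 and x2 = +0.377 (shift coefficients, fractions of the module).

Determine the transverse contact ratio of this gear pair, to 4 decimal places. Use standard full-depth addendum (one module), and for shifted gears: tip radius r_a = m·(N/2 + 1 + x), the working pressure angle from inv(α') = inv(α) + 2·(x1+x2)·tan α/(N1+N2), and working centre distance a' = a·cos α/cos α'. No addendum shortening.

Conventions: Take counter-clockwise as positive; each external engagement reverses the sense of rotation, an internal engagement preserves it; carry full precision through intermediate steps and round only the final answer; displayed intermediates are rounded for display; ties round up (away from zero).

class = single-mesh tooth geometry [involute pair 71T × 42T, m = 1.062]
base radii: r_b1 = 35.145255, r_b2 = 20.790151
tip radii: r_a1 = 38.524050, r_a2 = 23.764374
inv(α') = inv(21.218°) + 2·(-0.225+0.377)·tan α/(71+42) = 0.01895640  ⇒  α' = 21.60713°
a' = a·cos α / cos α' = 60.0030·cos 21.218°/cos 21.60713° = 60.163020
action lengths: √(r_a1²−r_b1²) = 15.776993, √(r_a2²−r_b2²) = 11.511521
base pitch p_b = π·m·cos α = 3.110199
CR = (15.776993 + 11.511521 − 60.163020·sin 21.60713°)/3.110199 = 1.650720
contact ratio ≈ 1.6507

1.6507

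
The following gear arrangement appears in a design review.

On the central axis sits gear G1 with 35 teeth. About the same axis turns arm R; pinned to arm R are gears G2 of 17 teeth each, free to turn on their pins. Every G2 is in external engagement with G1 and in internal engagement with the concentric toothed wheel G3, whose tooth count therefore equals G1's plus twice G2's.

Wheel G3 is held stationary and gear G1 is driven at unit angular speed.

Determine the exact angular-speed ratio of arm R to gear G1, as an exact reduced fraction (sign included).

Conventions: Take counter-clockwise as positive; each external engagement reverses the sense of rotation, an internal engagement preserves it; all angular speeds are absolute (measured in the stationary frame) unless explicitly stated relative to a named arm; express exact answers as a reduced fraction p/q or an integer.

recognized (axles ride arm R): planetary set, 35/17/69 teeth
ring teeth: 35 + 2·17 = 69
35(ω_sun−ω_arm) = −69(ω_ring−ω_arm),  ω_ring = 0, ω_sun = 1
35(1−ω_arm) = −69(0−ω_arm)  ⇒  104·ω_arm = 35  ⇒  ω_arm = 35/104
ω_out/ω_in = 35/104

35/104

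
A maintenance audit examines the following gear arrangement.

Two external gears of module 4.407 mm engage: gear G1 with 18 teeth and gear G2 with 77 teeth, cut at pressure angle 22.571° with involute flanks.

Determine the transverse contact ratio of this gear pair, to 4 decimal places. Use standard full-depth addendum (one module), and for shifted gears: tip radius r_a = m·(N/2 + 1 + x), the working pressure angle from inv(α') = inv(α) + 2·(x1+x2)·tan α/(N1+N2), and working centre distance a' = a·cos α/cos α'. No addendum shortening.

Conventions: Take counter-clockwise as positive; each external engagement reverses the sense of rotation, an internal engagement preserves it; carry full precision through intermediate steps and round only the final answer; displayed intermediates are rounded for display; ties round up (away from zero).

1.5668

recognized (one external pair, fixed centres): single-mesh tooth geometry, m = 4.407, N1 = 18, N2 = 77
base radii: r_b1 = 36.624997, r_b2 = 156.673598
tip radii: r_a1 = 44.070000, r_a2 = 174.076500
no profile shift: α' = α, a' = a
action lengths: √(r_a1²−r_b1²) = 24.510702, √(r_a2²−r_b2²) = 75.868383
base pitch p_b = π·m·cos α = 12.784536
CR = (24.510702 + 75.868383 − 209.332500·sin 22.57100°)/12.784536 = 1.566847
contact ratio ≈ 1.5668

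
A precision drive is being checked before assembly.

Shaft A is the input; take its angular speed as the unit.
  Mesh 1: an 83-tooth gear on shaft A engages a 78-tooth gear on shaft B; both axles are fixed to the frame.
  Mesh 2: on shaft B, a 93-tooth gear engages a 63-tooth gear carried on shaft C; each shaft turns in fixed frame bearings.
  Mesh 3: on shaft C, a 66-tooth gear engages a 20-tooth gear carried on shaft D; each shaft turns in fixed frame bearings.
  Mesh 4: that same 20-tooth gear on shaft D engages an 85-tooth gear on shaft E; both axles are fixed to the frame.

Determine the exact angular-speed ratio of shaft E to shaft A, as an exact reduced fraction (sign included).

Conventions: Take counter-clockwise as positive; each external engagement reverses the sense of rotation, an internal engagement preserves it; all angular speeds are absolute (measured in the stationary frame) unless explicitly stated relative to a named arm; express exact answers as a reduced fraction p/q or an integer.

class = fixed-axis compound train [4 meshes; 4 ratios multiply, 4 sense flips]
mesh 1 [83T→78T]: running ratio 83/78, sense −
mesh 2 [93T→63T]: running ratio 2573/1638, sense +
mesh 3 [66T→20T]: running ratio 28303/5460, sense −
mesh 4 [20T→85T]: running ratio 28303/23205, sense +
ω_out/ω_in = 28303/23205

28303/23205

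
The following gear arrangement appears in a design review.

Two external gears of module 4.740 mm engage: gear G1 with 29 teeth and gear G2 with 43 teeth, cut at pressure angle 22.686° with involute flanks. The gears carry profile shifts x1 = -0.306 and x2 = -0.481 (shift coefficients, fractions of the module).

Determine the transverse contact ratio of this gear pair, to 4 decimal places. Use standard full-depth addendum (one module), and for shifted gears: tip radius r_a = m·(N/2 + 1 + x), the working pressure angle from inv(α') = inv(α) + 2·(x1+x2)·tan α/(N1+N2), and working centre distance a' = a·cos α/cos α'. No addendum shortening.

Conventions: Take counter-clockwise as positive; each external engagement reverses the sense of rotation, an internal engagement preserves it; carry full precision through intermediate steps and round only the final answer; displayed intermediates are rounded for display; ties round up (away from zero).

class = single-mesh tooth geometry [involute pair 29T × 43T, m = 4.740]
base radii: r_b1 = 63.412522, r_b2 = 94.025463
tip radii: r_a1 = 72.019560, r_a2 = 104.370060
inv(α') = inv(22.686°) + 2·(-0.306-0.481)·tan α/(29+43) = 0.01293817  ⇒  α' = 19.10717°
a' = a·cos α / cos α' = 170.6400·cos 22.686°/cos 19.10717° = 166.617270
action lengths: √(r_a1²−r_b1²) = 34.141896, √(r_a2²−r_b2²) = 45.302557
base pitch p_b = π·m·cos α = 13.739056
CR = (34.141896 + 45.302557 − 166.617270·sin 19.10717°)/13.739056 = 1.812687
contact ratio ≈ 1.8127

1.8127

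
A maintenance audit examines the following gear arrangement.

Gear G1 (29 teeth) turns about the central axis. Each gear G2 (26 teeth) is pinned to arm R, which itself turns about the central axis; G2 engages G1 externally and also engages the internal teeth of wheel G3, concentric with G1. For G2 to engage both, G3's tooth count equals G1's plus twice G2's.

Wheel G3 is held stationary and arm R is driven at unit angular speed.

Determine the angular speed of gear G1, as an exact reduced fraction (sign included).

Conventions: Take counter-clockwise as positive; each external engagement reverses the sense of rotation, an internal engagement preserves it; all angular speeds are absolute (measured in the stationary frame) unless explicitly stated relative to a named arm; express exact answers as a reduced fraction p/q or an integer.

class = planetary set [G3 = 29+2·26 = 81; Willis about the carrier]
ring teeth: 29 + 2·26 = 81
29(ω_sun−ω_arm) = −81(ω_ring−ω_arm),  ω_ring = 0, ω_arm = 1
ω_sun = 1 − (81/29)(0−1) = 110/29
exact speed ratio = 110/29

110/29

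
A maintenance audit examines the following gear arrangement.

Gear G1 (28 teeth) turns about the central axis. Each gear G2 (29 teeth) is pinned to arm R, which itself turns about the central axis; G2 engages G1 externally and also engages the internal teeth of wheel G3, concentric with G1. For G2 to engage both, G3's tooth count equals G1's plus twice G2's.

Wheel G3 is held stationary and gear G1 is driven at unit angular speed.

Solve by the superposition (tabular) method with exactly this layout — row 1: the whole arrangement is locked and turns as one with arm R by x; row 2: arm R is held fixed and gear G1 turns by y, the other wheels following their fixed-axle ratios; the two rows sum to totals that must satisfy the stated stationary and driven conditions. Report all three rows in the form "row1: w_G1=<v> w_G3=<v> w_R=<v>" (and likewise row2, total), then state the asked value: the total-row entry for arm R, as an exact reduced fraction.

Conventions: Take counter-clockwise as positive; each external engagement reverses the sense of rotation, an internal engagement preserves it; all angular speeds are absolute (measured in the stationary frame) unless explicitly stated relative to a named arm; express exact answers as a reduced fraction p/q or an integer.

row1: w_G1=14/57 w_G3=14/57 w_R=14/57
row2: w_G1=43/57 w_G3=-14/57 w_R=0
total: w_G1=1 w_G3=0 w_R=14/57
asked value: 14/57

class = planetary set [G3 = 28+2·29 = 86; Willis about the carrier]
row 1 — lock + rotate with arm: ω_sun = ω_ring = ω_arm = x
row 2 (arm held, sun turns y): ω_ring = −(28/86)·y, ω_arm = 0
boundary: total ω_ring = x − (28/86)·y = 0 and total ω_sun = x + y = 1  ⇒  y = 43/57, x = 14/57
row 2 ring = −(28/86)·43/57 = -14/57
totals (row 1 + row 2): sun 14/57 + 43/57 = 1, ring 14/57 + (-14/57) = 0, arm 14/57 + 0 = 14/57
asked cell (total, arm) = 14/57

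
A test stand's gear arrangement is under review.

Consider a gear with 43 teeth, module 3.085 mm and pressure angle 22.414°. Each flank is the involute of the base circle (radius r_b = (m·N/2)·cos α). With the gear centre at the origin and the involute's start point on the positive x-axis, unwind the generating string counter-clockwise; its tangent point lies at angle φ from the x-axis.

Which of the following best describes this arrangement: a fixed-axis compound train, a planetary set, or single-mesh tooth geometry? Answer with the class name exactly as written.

single-mesh tooth geometry

topology: single-mesh involute geometry — m = 3.085, N = 43
classification: single-mesh tooth geometry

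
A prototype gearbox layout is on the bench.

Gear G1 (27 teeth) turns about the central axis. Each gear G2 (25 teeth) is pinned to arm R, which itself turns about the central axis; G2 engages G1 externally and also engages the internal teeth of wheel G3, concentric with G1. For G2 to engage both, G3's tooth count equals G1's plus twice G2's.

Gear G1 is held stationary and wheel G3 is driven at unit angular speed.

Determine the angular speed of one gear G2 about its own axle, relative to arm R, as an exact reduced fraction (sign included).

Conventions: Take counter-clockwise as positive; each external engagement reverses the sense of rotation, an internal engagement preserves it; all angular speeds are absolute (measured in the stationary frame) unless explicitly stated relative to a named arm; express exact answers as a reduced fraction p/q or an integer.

recognized (axles ride arm R): planetary set, 27/25/77 teeth
ring teeth: 27 + 2·25 = 77
27(ω_sun−ω_arm) = −77(ω_ring−ω_arm),  ω_sun = 0, ω_ring = 1
27(0−ω_arm) = −77(1−ω_arm)  ⇒  104·ω_arm = 77  ⇒  ω_arm = 77/104
sun–planet mesh: 27·(0−77/104) = −25·(ω_p−ω_arm)  ⇒  ω_p−ω_arm = 2079/2600
exact speed ratio = 2079/2600

2079/2600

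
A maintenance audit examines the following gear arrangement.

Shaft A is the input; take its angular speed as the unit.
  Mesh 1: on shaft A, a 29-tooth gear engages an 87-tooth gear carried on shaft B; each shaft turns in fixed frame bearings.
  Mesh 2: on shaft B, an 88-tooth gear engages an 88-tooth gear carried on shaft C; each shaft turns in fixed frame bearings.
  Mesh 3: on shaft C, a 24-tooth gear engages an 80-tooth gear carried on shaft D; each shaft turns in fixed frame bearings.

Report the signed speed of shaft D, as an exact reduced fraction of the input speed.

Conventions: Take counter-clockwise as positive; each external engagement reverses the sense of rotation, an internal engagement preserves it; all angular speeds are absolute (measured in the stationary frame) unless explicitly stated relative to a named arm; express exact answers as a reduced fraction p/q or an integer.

3-mesh fixed-axis compound train (all bearings frame-fixed)
mesh 1 [29T→87T]: |ω|/ω_in = 1×29/87 = 1/3, sense flips to −
mesh 2 [88T→88T]: |ω|/ω_in = (1/3)×88/88 = 1/3, sense flips to +
mesh 3 [24T→80T]: |ω|/ω_in = (1/3)×24/80 = 1/10, sense flips to −
signed output speed (× input speed) = -1/10

-1/10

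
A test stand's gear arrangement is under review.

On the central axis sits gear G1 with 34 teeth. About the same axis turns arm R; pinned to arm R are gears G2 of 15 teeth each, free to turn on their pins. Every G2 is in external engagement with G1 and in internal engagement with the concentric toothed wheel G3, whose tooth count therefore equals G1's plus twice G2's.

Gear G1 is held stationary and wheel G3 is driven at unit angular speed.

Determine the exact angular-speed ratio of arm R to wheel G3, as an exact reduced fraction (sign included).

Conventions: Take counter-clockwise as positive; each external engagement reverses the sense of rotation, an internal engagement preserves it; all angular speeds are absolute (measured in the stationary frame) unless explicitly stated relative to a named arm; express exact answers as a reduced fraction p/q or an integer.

32/49

class = planetary set [G3 = 34+2·15 = 64; Willis about the carrier]
ring teeth: 34 + 2·15 = 64
34(ω_sun−ω_arm) = −64(ω_ring−ω_arm),  ω_sun = 0, ω_ring = 1
34(0−ω_arm) = −64(1−ω_arm)  ⇒  98·ω_arm = 64  ⇒  ω_arm = 32/49
ω_out/ω_in = 32/49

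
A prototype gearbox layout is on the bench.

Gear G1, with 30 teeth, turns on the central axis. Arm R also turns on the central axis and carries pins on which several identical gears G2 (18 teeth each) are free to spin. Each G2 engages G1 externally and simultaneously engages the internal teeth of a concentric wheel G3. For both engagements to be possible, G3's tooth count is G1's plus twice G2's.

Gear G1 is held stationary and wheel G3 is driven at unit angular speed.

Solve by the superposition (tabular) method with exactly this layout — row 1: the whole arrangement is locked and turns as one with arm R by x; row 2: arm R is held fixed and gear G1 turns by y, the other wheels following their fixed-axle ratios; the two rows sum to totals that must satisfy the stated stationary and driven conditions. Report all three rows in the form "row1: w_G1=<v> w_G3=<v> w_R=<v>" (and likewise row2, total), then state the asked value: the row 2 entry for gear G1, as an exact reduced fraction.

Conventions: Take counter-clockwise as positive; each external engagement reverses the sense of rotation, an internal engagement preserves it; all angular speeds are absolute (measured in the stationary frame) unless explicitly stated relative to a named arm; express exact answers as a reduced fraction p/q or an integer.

topology: planetary set — G1 30T / G2 18T / G3 66T, arm = carrier (Willis)
row 1 — lock + rotate with arm: ω_sun = ω_ring = ω_arm = x
row 2: sun turns y, ring = −(30/66)·y, arm 0
boundary: total ω_sun = x + y = 0 and total ω_ring = x − (30/66)·y = 1  ⇒  y = -11/16, x = 11/16
row 2 ring = −(30/66)·(-11/16) = 5/16
totals (row 1 + row 2): sun 11/16 + (-11/16) = 0, ring 11/16 + 5/16 = 1, arm 11/16 + 0 = 11/16
asked cell (row2, sun) = -11/16

row1: w_G1=11/16 w_G3=11/16 w_R=11/16
row2: w_G1=-11/16 w_G3=5/16 w_R=0
total: w_G1=0 w_G3=1 w_R=11/16
asked value: -11/16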